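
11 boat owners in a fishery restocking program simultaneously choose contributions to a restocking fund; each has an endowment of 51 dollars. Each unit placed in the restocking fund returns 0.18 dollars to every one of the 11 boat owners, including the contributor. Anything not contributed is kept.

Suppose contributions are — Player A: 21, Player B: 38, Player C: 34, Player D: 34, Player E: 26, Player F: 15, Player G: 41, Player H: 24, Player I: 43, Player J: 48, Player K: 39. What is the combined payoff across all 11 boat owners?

Total contributed: 21 + 38 + 34 + 34 + 26 + 15 + 41 + 24 + 43 + 48 + 39 = 363; total kept: 11 × 51 − 363 = 198.
The restocking fund pays out 0.18 × 11 × 363 = 718.74 in aggregate.
Group total = 198 + 718.74 = 916.74.

916.74 dollars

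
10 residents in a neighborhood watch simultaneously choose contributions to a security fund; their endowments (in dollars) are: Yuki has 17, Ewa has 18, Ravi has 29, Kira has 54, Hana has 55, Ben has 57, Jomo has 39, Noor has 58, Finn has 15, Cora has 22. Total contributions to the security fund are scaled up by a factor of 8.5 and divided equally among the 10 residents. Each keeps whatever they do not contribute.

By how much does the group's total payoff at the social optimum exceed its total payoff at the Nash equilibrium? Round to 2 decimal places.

2730.00 dollars

The private return per contributed unit is 8.5/10 = 0.8500 < 1 for every player regardless of endowment, so the Nash equilibrium is zero contribution and the group total is Σ E_j = 17 + 18 + 29 + 54 + 55 + 57 + 39 + 58 + 15 + 22 = 364.
Each contributed unit returns 8.500 to the group, so the social optimum is full contribution by everyone: group total = 8.500 × 364 = 3094.00.
Efficiency loss = (8.500 − 1) × 364 = 2730.00.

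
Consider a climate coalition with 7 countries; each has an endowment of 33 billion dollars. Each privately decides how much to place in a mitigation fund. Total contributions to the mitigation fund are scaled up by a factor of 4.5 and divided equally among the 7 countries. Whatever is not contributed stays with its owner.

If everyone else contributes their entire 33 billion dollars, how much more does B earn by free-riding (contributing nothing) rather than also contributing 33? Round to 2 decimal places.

11.79 billion dollars

Switching from a contribution of 33 to 0 lets B keep an extra 33 billion dollars, but lowers the mitigation fund by 33, which costs B their own share of that drop: 4.5/7 × 33 = 21.21.
Net gain = 33 − 21.21 = 11.79. The private return per contributed unit (0.6429) is below 1, so free-riding is indeed the best response regardless of what the others do.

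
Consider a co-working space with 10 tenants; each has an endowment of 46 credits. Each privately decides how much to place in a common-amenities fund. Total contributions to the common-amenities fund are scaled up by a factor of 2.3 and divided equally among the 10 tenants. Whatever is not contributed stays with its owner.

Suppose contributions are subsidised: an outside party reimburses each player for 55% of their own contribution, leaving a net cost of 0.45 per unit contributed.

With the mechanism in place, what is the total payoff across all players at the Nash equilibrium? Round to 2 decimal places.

With the mechanism, a contributed unit returns (2.3/10) / 0.45 = 0.5111 per unit of net cost — still below 1 — so contributing 0 remains dominant for every player.
Everyone keeps their endowment and the group total is 10 × 46 = 460.

460.00 credits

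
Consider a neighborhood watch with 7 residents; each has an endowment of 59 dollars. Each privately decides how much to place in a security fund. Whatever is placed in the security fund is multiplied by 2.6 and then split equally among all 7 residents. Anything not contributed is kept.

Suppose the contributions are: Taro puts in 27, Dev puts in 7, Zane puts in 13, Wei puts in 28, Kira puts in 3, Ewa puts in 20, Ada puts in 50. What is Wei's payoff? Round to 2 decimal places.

85.97 dollars

Total contributed: 27 + 7 + 13 + 28 + 3 + 20 + 50 = 148.
Each receives 2.6 × 148 / 7 = 54.97 from the security fund.
Wei keeps 59 − 28 = 31, so Wei's payoff is 31 + 54.97 = 85.97.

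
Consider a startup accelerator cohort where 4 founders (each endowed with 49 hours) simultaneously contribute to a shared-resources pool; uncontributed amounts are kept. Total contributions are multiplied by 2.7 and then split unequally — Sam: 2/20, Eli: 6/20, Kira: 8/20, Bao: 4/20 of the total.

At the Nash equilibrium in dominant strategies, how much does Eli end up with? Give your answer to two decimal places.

88.69 hours

For player j, contributing a unit is worthwhile iff 2.7 × (j's share) ≥ 1, i.e. iff j's share is at least 0.3704.
Only Kira (8/20) clears that bar, contributing 49; the remaining 3 contribute 0. Total contributed: 49.
Eli keeps 49 and receives 2.7 × 49 × 6/20 = 39.69 from the shared-resources pool, for a payoff of 88.69.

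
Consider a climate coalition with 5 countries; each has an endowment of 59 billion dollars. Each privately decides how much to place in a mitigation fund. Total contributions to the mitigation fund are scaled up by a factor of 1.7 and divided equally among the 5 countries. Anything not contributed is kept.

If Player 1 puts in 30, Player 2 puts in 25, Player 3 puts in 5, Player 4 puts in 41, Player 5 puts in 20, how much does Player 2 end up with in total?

Total contributed: 30 + 25 + 5 + 41 + 20 = 121.
Each receives 1.7 × 121 / 5 = 41.14 from the mitigation fund.
Player 2 keeps 59 − 25 = 34, so Player 2's payoff is 34 + 41.14 = 75.14.

75.14 billion dollars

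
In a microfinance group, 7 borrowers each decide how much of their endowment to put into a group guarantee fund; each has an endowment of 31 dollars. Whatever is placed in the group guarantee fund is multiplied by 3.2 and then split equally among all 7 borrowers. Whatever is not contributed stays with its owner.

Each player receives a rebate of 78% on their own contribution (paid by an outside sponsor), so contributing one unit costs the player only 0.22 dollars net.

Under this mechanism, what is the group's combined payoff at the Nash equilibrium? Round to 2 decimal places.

The effective private return per unit is now (3.2/7) / 0.22 = 2.0779 > 1, so every player's dominant strategy flips to full contribution.
So the Nash equilibrium is full contribution by all 7; the group earns 7 × (31 × 0.78 + 3.2 × 31) = 863.66.

863.66 dollars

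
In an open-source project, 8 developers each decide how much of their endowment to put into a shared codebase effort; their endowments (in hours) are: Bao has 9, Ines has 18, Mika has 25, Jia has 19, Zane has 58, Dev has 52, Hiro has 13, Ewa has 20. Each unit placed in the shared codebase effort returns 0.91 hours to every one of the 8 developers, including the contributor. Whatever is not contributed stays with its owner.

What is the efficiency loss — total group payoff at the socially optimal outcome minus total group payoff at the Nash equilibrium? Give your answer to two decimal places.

1343.92 hours

The private return per contributed unit is 0.91 < 1 for everyone, so the Nash equilibrium is zero contribution and the group total is Σ E_j = 9 + 18 + 25 + 19 + 58 + 52 + 13 + 20 = 214.
Each contributed unit returns 7.280 to the group, so the social optimum is full contribution by everyone: group total = 7.280 × 214 = 1557.92.
Efficiency loss = (7.280 − 1) × 214 = 1343.92.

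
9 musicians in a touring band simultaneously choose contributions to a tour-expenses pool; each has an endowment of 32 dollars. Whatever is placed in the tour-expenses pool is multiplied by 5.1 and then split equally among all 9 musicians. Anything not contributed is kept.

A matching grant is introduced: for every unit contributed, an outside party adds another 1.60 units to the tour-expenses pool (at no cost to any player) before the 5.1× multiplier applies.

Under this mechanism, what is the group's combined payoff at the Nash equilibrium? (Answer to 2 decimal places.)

Under the mechanism each unit contributed yields 5.1 × 2.60 / 9 = 1.4733 back to its contributor per unit of net cost, which exceeds 1, making full contribution the dominant choice for everyone.
At the Nash equilibrium everyone contributes 32. Group total payoff = 5.1 × 2.60 × 288 = 3818.88.

3818.88 dollars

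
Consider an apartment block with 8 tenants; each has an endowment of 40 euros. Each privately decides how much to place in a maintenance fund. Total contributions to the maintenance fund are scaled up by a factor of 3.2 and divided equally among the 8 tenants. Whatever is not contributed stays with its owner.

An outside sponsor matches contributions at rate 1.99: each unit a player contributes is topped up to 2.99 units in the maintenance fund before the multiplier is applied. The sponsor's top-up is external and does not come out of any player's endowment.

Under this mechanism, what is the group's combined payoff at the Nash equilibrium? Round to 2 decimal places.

3061.76 euros

The effective private return per unit is now 3.2 × 2.99 / 8 = 1.1960 > 1, so every player's dominant strategy flips to full contribution.
At the Nash equilibrium everyone contributes 40. Group total payoff = 3.2 × 2.99 × 320 = 3061.76.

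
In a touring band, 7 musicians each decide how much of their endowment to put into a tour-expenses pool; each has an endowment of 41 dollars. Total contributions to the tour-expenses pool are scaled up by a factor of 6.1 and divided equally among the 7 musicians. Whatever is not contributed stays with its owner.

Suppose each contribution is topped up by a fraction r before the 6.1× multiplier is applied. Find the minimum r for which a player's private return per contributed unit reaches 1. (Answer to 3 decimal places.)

0.148

With matching at rate r, one contributed unit becomes (1 + r) in the tour-expenses pool and returns 6.1 × (1 + r) / 7 to the contributor.
Setting this equal to 1: 1 + r = 7/6.1 = 1.1475.
So the minimum matching rate is r = 1.1475 − 1 = 0.148.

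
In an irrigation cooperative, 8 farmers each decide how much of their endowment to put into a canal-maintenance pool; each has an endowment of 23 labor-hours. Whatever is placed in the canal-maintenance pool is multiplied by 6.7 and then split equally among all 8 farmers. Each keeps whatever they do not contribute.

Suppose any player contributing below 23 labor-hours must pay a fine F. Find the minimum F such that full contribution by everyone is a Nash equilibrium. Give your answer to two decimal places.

3.74 labor-hours

Given the others contribute fully, the best deviation is to contribute 0 (any partial contribution still incurs the fine and gives up units whose private return 0.8375 is below 1).
Deviating from 23 to 0 saves 23 labor-hours but forfeits the deviator's share of the drop in the canal-maintenance pool: 6.7/8 × 23 = 19.26.
So the deviation gain is 23 − 19.26 = 3.74, and the fine must be at least 3.74 labor-hours to wipe it out.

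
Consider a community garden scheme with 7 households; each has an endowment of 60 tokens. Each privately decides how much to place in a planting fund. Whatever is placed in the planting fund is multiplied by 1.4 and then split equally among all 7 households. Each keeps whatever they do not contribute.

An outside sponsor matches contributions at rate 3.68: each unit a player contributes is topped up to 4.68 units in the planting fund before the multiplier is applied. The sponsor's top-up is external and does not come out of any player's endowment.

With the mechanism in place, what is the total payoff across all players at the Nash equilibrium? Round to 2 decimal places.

420.00 tokens

Even with the mechanism, each unit contributed returns only 1.4 × 4.68 / 7 = 0.9360 per unit of net cost, so contributing nothing is still dominant.
Everyone keeps their endowment and the group total is 7 × 60 = 420.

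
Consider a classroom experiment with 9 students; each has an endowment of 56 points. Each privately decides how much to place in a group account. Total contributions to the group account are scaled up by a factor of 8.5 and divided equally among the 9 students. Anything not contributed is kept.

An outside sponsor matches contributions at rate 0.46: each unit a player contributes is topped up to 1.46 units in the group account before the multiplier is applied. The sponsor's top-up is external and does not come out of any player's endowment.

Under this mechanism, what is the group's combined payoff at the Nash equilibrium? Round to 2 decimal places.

The effective private return per unit is now 8.5 × 1.46 / 9 = 1.3789 > 1, so every player's dominant strategy flips to full contribution.
At the Nash equilibrium everyone contributes 56. Group total payoff = 8.5 × 1.46 × 504 = 6254.64.

6254.64 points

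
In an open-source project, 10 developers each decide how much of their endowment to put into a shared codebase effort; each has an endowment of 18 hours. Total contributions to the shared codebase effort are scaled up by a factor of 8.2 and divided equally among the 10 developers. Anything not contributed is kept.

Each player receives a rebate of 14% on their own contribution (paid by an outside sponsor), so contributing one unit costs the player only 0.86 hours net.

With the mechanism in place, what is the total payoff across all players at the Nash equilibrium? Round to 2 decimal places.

180.00 hours

The effective private return is (8.2/10) / 0.86 = 0.9535, which is still under 1, so the mechanism doesn't change anyone's dominant strategy: zero contribution.
At the Nash equilibrium no one contributes; group total payoff = 10 × 18 = 180.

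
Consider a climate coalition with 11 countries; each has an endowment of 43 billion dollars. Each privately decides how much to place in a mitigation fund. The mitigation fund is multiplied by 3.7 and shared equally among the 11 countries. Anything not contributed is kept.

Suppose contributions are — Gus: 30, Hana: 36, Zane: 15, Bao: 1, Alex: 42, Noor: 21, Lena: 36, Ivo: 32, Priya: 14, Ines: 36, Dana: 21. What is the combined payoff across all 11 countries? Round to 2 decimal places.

Total contributed: 30 + 36 + 15 + 1 + 42 + 21 + 36 + 32 + 14 + 36 + 21 = 284; total kept: 11 × 43 − 284 = 189.
The mitigation fund pays out 3.7 × 284 = 1050.80 in aggregate.
Group total = 189 + 1050.80 = 1239.80.

1239.80 billion dollars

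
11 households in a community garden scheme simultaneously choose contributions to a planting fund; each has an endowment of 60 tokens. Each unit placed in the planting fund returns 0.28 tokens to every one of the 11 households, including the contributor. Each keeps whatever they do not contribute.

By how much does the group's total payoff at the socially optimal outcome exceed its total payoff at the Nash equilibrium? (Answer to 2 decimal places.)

1372.80 tokens

The private return per contributed unit is 0.28 < 1, so contributing 0 is dominant for every player. At the Nash equilibrium everyone keeps their 60, and the group total is 11 × 60 = 660.
Each contributed unit returns 3.080 to the group as a whole (0.28 to each of 11 players), which exceeds 1, so the social optimum is full contribution: group total = 3.080 × 660 = 2032.80.
Efficiency loss = 2032.80 − 660 = 1372.80.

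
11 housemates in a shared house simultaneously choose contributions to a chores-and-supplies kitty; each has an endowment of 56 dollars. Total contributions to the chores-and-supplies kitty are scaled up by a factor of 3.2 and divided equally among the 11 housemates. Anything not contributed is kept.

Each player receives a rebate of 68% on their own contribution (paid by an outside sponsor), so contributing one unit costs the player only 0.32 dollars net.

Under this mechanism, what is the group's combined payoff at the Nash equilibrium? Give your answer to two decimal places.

616.00 dollars

The effective private return is (3.2/11) / 0.32 = 0.9091, which is still under 1, so the mechanism doesn't change anyone's dominant strategy: zero contribution.
Everyone keeps their endowment and the group total is 11 × 56 = 616.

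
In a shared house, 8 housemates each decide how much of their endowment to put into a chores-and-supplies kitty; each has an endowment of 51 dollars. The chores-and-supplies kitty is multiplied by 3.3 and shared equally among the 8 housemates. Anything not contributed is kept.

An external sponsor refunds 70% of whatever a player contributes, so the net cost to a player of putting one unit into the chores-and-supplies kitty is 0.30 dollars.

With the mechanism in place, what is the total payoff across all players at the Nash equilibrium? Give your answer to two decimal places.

With the mechanism, a contributed unit returns (3.3/8) / 0.30 = 1.3750 per unit of net cost to the contributor — now above 1 — so contributing fully is weakly dominant for every player.
At the Nash equilibrium everyone contributes 51. Group total payoff = 8 × (51 × 0.70 + 3.3 × 51) = 1632.00.

1632.00 dollars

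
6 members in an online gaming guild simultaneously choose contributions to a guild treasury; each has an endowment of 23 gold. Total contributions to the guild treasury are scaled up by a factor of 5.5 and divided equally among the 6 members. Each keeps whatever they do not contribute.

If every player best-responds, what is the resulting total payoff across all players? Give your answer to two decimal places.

Each contributed unit returns 5.5/6 = 0.9167 to its contributor — below 1 — so contributing 0 is dominant for every player. At the Nash equilibrium everyone keeps their 23, and the group total is 6 × 23 = 138.

138.00 gold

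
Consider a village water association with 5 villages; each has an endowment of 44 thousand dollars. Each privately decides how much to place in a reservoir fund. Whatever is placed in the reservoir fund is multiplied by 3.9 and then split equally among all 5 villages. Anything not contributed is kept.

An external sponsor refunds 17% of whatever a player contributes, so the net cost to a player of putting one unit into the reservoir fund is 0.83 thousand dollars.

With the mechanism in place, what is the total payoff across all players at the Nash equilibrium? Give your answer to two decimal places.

220.00 thousand dollars

The effective private return is (3.9/5) / 0.83 = 0.9398, which is still under 1, so the mechanism doesn't change anyone's dominant strategy: zero contribution.
At the Nash equilibrium no one contributes; group total payoff = 5 × 44 = 220.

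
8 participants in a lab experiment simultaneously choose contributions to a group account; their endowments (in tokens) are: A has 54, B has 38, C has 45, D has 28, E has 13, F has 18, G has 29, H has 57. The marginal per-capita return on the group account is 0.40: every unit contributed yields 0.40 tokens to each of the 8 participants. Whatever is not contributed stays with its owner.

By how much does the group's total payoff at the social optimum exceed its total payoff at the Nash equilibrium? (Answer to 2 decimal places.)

620.40 tokens

The private return per contributed unit is 0.40 < 1 for everyone, so the Nash equilibrium is zero contribution and the group total is Σ E_j = 54 + 38 + 45 + 28 + 13 + 18 + 29 + 57 = 282.
Each contributed unit returns 3.200 to the group, so the social optimum is full contribution by everyone: group total = 3.200 × 282 = 902.40.
Efficiency loss = (3.200 − 1) × 282 = 620.40.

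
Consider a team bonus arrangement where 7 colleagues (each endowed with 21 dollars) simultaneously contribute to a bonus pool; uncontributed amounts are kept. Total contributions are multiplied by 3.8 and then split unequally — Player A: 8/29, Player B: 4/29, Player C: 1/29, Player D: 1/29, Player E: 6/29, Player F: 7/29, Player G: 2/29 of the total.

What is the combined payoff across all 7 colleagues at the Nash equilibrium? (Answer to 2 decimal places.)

205.80 dollars

For player j, contributing a unit is worthwhile iff 3.8 × (j's share) ≥ 1, i.e. iff j's share is at least 0.2632.
Player A alone (share 8/29) is above the threshold, contributing 21; the remaining 6 contribute 0. Total contributed: 21.
The bonus pool pays out 3.8 × 21 = 79.80 in total (split across the unequal shares, but the aggregate is all that matters for the group sum).
The 6 free-riders keep 21 each, adding 126. Group total = 126 + 79.80 = 205.80.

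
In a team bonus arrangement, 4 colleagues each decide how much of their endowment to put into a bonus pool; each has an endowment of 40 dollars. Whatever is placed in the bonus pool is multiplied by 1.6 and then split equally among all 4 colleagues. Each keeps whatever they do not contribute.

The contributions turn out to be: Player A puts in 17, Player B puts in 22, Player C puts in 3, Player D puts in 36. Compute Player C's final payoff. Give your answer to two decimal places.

Total contributed: 17 + 22 + 3 + 36 = 78.
Each receives 1.6 × 78 / 4 = 31.20 from the bonus pool.
Player C keeps 40 − 3 = 37, so Player C's payoff is 37 + 31.20 = 68.20.

68.20 dollars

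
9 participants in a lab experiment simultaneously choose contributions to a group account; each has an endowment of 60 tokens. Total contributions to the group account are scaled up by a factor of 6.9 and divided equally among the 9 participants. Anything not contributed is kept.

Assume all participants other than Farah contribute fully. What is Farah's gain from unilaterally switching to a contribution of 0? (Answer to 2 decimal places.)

14.00 tokens

Switching from a contribution of 60 to 0 lets Farah keep an extra 60 tokens, but lowers the group account by 60, which costs Farah their own share of that drop: 6.9/9 × 60 = 46.00.
Net gain = 60 − 46.00 = 14.00. The private return per contributed unit (0.7667) is below 1, so free-riding is indeed the best response regardless of what the others do.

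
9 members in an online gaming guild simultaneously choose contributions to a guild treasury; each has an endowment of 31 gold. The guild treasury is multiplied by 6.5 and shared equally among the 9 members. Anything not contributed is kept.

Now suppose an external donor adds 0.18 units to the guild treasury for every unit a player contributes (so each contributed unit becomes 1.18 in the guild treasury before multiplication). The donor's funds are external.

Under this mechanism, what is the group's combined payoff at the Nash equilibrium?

279.00 gold

Even with the mechanism, each unit contributed returns only 6.5 × 1.18 / 9 = 0.8522 per unit of net cost, so contributing nothing is still dominant.
At the Nash equilibrium no one contributes; group total payoff = 9 × 31 = 279.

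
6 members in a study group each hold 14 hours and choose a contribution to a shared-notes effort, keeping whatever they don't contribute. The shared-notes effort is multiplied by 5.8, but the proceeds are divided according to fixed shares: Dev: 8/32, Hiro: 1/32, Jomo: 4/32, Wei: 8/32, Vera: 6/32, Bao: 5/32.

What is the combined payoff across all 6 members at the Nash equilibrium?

A player with share s gets back 5.8·s per unit contributed, so full contribution is dominant for anyone with s > 1/5.8 = 0.1724 and zero contribution is dominant for anyone below.
The shares above 0.1724 belong to Dev, Wei and Vera, contributing 14 each; the remaining 3 contribute 0. Total contributed: 42.
The shared-notes effort pays out 5.8 × 42 = 243.60 in total (split across the unequal shares, but the aggregate is all that matters for the group sum).
The 3 free-riders keep 14 each, adding 42. Group total = 42 + 243.60 = 285.60.

285.60 hours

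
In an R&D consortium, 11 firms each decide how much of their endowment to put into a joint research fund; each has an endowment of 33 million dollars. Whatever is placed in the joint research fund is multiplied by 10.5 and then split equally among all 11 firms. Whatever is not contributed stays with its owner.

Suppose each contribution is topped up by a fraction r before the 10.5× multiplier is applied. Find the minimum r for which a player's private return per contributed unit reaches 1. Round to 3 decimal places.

With matching at rate r, one contributed unit becomes (1 + r) in the joint research fund and returns 10.5 × (1 + r) / 11 to the contributor.
Setting this equal to 1: 1 + r = 11/10.5 = 1.0476.
So the minimum matching rate is r = 1.0476 − 1 = 0.048.

0.048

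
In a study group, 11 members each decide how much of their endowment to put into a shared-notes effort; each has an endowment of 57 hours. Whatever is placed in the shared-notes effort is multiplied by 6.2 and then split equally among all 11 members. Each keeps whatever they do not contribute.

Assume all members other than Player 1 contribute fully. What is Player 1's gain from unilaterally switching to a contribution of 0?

Switching from a contribution of 57 to 0 lets Player 1 keep an extra 57 hours, but lowers the shared-notes effort by 57, which costs Player 1 their own share of that drop: 6.2/11 × 57 = 32.13.
Net gain = 57 − 32.13 = 24.87. The private return per contributed unit (0.5636) is below 1, so free-riding is indeed the best response regardless of what the others do.

24.87 hours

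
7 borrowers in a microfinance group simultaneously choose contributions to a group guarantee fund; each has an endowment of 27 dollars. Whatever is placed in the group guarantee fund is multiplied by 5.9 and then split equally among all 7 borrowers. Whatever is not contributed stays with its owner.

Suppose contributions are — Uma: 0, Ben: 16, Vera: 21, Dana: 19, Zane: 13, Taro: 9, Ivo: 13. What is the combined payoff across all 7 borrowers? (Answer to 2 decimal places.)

Total contributed: 0 + 16 + 21 + 19 + 13 + 9 + 13 = 91; total kept: 7 × 27 − 91 = 98.
The group guarantee fund pays out 5.9 × 91 = 536.90 in aggregate.
Group total = 98 + 536.90 = 634.90.

634.90 dollars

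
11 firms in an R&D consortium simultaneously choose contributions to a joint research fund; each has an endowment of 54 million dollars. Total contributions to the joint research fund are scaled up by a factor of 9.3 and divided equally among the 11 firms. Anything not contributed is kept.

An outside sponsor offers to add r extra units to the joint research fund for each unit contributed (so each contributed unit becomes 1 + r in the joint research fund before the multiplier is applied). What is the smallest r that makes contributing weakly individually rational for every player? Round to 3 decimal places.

0.183

With matching at rate r, one contributed unit becomes (1 + r) in the joint research fund and returns 9.3 × (1 + r) / 11 to the contributor.
Setting this equal to 1: 1 + r = 11/9.3 = 1.1828.
So the minimum matching rate is r = 1.1828 − 1 = 0.183.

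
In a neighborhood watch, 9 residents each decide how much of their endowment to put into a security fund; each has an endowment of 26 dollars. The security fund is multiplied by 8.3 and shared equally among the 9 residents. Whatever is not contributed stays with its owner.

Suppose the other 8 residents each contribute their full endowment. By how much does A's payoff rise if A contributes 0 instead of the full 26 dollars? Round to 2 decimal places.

2.02 dollars

Switching from a contribution of 26 to 0 lets A keep an extra 26 dollars, but lowers the security fund by 26, which costs A their own share of that drop: 8.3/9 × 26 = 23.98.
Net gain = 26 − 23.98 = 2.02. The private return per contributed unit (0.9222) is below 1, so free-riding is indeed the best response regardless of what the others do.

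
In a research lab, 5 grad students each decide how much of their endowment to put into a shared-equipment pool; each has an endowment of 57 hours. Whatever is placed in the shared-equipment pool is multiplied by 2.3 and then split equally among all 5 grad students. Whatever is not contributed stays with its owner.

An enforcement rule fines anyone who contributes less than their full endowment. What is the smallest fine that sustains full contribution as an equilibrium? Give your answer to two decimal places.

Given the others contribute fully, the best deviation is to contribute 0 (any partial contribution still incurs the fine and gives up units whose private return 0.4600 is below 1).
Deviating from 57 to 0 saves 57 hours but forfeits the deviator's share of the drop in the shared-equipment pool: 2.3/5 × 57 = 26.22.
So the deviation gain is 57 − 26.22 = 30.78, and the fine must be at least 30.78 hours to wipe it out.

30.78 hours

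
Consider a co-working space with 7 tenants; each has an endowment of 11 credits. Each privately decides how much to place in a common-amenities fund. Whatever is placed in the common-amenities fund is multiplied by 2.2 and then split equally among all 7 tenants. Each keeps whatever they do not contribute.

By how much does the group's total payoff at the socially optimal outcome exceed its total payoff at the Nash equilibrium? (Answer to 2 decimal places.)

Each contributed unit returns 2.2/7 = 0.3143 to its contributor — below 1 — so contributing 0 is dominant for every player. At the Nash equilibrium everyone keeps their 11, and the group total is 7 × 11 = 77.
Each contributed unit returns 2.200 to the group as a whole (0.3143 to each of 7 players), which exceeds 1, so the social optimum is full contribution: group total = 2.200 × 77 = 169.40.
Efficiency loss = 169.40 − 77 = 92.40.

92.40 credits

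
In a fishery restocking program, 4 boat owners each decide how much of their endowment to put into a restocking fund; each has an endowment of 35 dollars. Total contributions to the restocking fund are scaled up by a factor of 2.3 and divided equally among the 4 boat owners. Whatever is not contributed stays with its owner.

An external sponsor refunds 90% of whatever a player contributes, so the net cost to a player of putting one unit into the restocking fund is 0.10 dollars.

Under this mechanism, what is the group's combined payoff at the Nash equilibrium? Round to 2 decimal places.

448.00 dollars

The effective private return per unit is now (2.3/4) / 0.10 = 5.7500 > 1, so every player's dominant strategy flips to full contribution.
So the Nash equilibrium is full contribution by all 4; the group earns 4 × (35 × 0.90 + 2.3 × 35) = 448.00.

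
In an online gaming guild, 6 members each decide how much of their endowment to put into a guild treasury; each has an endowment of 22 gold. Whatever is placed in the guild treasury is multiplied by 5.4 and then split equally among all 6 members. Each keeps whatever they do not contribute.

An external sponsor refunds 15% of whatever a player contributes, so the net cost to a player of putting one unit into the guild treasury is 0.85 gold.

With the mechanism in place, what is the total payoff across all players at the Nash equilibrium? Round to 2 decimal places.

The effective private return per unit is now (5.4/6) / 0.85 = 1.0588 > 1, so every player's dominant strategy flips to full contribution.
So the Nash equilibrium is full contribution by all 6; the group earns 6 × (22 × 0.15 + 5.4 × 22) = 732.60.

732.60 gold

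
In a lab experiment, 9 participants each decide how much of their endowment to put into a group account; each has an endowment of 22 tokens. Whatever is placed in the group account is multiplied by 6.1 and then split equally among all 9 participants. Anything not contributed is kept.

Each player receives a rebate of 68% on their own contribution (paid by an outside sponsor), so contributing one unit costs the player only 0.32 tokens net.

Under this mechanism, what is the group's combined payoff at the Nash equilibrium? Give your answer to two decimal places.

With the mechanism, a contributed unit returns (6.1/9) / 0.32 = 2.1181 per unit of net cost to the contributor — now above 1 — so contributing fully is weakly dominant for every player.
So the Nash equilibrium is full contribution by all 9; the group earns 9 × (22 × 0.68 + 6.1 × 22) = 1342.44.

1342.44 tokens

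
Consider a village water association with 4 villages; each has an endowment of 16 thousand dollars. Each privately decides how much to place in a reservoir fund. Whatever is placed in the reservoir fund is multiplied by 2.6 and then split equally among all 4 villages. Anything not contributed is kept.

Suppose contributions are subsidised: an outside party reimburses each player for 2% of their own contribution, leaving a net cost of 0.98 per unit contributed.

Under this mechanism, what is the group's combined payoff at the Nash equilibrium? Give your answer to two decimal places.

64.00 thousand dollars

The effective private return is (2.6/4) / 0.98 = 0.6633, which is still under 1, so the mechanism doesn't change anyone's dominant strategy: zero contribution.
At the Nash equilibrium no one contributes; group total payoff = 4 × 16 = 64.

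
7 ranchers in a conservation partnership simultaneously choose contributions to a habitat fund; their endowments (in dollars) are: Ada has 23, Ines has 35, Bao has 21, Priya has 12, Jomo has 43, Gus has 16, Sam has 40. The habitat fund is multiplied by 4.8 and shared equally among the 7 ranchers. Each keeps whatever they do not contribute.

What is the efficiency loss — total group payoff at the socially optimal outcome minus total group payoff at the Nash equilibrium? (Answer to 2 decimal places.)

722.00 dollars

The private return per contributed unit is 4.8/7 = 0.6857 < 1 for every player regardless of endowment, so the Nash equilibrium is zero contribution and the group total is Σ E_j = 23 + 35 + 21 + 12 + 43 + 16 + 40 = 190.
Each contributed unit returns 4.800 to the group, so the social optimum is full contribution by everyone: group total = 4.800 × 190 = 912.00.
Efficiency loss = (4.800 − 1) × 190 = 722.00.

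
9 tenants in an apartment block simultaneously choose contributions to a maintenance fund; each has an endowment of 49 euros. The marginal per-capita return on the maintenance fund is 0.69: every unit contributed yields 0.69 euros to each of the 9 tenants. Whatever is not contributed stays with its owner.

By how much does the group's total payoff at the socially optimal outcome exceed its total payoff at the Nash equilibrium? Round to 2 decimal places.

2297.61 euros

The private return per contributed unit is 0.69 < 1, so contributing 0 is dominant for every player. At the Nash equilibrium everyone keeps their 49, and the group total is 9 × 49 = 441.
Each contributed unit returns 6.210 to the group as a whole (0.69 to each of 9 players), which exceeds 1, so the social optimum is full contribution: group total = 6.210 × 441 = 2738.61.
Efficiency loss = 2738.61 − 441 = 2297.61.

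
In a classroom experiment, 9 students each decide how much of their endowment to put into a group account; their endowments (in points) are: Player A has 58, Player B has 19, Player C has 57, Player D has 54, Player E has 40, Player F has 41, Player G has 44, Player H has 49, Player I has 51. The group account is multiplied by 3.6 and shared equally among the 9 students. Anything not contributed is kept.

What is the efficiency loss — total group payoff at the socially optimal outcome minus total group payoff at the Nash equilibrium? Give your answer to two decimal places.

The private return per contributed unit is 3.6/9 = 0.4000 < 1 for every player regardless of endowment, so the Nash equilibrium is zero contribution and the group total is Σ E_j = 58 + 19 + 57 + 54 + 40 + 41 + 44 + 49 + 51 = 413.
Each contributed unit returns 3.600 to the group, so the social optimum is full contribution by everyone: group total = 3.600 × 413 = 1486.80.
Efficiency loss = (3.600 − 1) × 413 = 1073.80.

1073.80 points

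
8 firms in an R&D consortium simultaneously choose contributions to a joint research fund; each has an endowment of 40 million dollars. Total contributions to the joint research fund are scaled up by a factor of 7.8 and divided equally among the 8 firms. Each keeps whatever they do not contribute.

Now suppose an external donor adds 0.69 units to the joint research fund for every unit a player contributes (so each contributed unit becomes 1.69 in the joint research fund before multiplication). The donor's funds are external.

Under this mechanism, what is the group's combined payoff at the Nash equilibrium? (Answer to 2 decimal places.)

4218.24 million dollars

The effective private return per unit is now 7.8 × 1.69 / 8 = 1.6478 > 1, so every player's dominant strategy flips to full contribution.
So the Nash equilibrium is full contribution by all 8; the group earns 7.8 × 1.69 × 320 = 4218.24.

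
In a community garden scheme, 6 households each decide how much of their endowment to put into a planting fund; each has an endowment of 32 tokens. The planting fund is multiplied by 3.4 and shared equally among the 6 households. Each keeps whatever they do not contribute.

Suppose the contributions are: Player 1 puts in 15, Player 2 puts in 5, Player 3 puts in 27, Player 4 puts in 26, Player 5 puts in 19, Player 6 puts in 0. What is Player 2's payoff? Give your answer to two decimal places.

79.13 tokens

Total contributed: 15 + 5 + 27 + 26 + 19 + 0 = 92.
Each receives 3.4 × 92 / 6 = 52.13 from the planting fund.
Player 2 keeps 32 − 5 = 27, so Player 2's payoff is 27 + 52.13 = 79.13.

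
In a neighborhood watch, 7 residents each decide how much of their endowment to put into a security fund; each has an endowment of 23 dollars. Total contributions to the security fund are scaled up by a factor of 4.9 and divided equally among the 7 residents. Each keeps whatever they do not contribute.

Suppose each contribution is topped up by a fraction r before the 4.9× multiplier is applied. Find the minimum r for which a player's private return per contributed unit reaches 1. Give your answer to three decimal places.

With matching at rate r, one contributed unit becomes (1 + r) in the security fund and returns 4.9 × (1 + r) / 7 to the contributor.
Setting this equal to 1: 1 + r = 7/4.9 = 1.4286.
So the minimum matching rate is r = 1.4286 − 1 = 0.429.

0.429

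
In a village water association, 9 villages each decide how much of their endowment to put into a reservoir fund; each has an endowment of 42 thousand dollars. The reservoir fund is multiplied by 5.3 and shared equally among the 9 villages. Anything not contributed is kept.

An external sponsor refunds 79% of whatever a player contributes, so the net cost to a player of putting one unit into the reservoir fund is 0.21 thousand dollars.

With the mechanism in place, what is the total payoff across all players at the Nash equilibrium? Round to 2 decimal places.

The effective private return per unit is now (5.3/9) / 0.21 = 2.8042 > 1, so every player's dominant strategy flips to full contribution.
At the Nash equilibrium everyone contributes 42. Group total payoff = 9 × (42 × 0.79 + 5.3 × 42) = 2302.02.

2302.02 thousand dollars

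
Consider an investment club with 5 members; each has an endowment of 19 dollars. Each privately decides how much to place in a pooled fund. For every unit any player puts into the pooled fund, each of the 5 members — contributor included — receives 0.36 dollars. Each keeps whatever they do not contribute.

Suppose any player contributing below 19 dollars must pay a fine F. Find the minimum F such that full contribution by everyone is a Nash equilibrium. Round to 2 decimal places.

12.16 dollars

Given the others contribute fully, the best deviation is to contribute 0 (any partial contribution still incurs the fine and gives up units whose private return 0.36 is below 1).
Deviating from 19 to 0 saves 19 dollars but forfeits the deviator's share of the drop in the pooled fund: 0.36 × 19 = 6.84.
So the deviation gain is 19 − 6.84 = 12.16, and the fine must be at least 12.16 dollars to wipe it out.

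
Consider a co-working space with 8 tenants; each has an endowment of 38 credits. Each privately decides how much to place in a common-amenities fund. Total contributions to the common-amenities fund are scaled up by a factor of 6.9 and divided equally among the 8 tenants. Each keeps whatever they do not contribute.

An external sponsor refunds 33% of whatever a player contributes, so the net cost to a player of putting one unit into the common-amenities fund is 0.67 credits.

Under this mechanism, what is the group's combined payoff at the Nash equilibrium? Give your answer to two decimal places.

The effective private return per unit is now (6.9/8) / 0.67 = 1.2873 > 1, so every player's dominant strategy flips to full contribution.
At the Nash equilibrium everyone contributes 38. Group total payoff = 8 × (38 × 0.33 + 6.9 × 38) = 2197.92.

2197.92 credits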